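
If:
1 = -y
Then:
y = -1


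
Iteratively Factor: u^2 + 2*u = (u)*(u + 2)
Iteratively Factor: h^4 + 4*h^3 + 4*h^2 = (h)*(h^3 + 4*h^2 + 4*h) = h*(h + 2)*(h^2 + 2*h) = h*(h + 2)^2*(h)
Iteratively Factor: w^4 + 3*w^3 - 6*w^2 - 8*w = (w + 4)*(w^3 - w^2 - 2*w) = w*(w + 4)*(w^2 - w - 2) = w*(w - 2)*(w + 4)*(w + 1)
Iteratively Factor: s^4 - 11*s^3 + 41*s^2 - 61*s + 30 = (s - 2)*(s^3 - 9*s^2 + 23*s - 15) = (s - 5)*(s - 2)*(s^2 - 4*s + 3) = (s - 5)*(s - 3)*(s - 2)*(s - 1)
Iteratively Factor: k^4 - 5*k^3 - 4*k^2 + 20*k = (k)*(k^3 - 5*k^2 - 4*k + 20) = k*(k + 2)*(k^2 - 7*k + 10) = k*(k - 5)*(k + 2)*(k - 2)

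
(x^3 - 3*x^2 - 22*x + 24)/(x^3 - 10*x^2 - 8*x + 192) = (x - 1)/(x - 8)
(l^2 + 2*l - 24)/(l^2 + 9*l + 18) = (l - 4)/(l + 3)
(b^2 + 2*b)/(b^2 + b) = (b + 2)/(b + 1)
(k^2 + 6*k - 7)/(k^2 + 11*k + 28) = (k - 1)/(k + 4)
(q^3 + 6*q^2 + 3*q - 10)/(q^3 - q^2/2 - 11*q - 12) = 2*(q^2 + 4*q - 5)/(2*q^2 - 5*q - 12)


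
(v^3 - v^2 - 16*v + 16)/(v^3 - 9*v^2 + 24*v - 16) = (v + 4)/(v - 4)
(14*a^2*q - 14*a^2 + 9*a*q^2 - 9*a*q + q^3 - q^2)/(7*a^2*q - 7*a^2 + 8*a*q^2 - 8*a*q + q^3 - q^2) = (2*a + q)/(a + q)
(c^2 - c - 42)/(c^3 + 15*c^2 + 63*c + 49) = (c^2 - c - 42)/(c^3 + 15*c^2 + 63*c + 49)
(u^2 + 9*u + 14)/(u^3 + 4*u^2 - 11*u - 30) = (u + 7)/(u^2 + 2*u - 15)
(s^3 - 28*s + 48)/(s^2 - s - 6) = (-s^3 + 28*s - 48)/(-s^2 + s + 6)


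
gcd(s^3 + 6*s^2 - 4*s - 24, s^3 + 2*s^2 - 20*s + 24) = s^2 + 4*s - 12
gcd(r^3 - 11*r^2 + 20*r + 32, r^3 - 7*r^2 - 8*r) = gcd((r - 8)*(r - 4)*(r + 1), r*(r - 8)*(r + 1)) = r^2 - 7*r - 8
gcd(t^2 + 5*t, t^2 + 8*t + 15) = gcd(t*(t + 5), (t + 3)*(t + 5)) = t + 5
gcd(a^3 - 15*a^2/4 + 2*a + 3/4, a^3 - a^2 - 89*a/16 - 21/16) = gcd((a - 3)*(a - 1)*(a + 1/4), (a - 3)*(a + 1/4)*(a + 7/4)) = a^2 - 11*a/4 - 3/4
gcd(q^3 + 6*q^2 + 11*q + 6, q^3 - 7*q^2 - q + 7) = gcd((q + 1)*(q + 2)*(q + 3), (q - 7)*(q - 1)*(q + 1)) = q + 1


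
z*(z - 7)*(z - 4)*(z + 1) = z^4 - 10*z^3 + 17*z^2 + 28*z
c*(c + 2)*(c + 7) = c^3 + 9*c^2 + 14*c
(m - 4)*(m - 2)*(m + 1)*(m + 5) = m^4 - 23*m^2 + 18*m + 40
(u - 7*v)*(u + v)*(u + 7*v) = u^3 + u^2*v - 49*u*v^2 - 49*v^3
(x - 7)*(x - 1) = x^2 - 8*x + 7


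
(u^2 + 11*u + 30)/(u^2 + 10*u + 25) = (u + 6)/(u + 5)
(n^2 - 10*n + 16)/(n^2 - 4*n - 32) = (n - 2)/(n + 4)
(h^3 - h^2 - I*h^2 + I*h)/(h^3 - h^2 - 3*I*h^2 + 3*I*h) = (h - I)/(h - 3*I)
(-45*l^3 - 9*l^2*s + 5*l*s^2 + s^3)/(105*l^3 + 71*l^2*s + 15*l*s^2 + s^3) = (-3*l + s)/(7*l + s)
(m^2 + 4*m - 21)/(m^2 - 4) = (m^2 + 4*m - 21)/(m^2 - 4)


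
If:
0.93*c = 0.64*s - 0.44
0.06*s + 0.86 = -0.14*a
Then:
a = -0.428571428571429*s - 6.14285714285714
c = 0.688172043010753*s - 0.473118279569892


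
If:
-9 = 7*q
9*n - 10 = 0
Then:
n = 10/9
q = -9/7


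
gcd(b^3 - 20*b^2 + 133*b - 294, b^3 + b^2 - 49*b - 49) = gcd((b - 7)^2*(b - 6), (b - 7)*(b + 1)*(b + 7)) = b - 7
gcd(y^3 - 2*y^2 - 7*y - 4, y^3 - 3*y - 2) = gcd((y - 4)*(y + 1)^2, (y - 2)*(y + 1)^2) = y^2 + 2*y + 1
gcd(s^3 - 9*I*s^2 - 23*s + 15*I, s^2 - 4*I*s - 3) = s^2 - 4*I*s - 3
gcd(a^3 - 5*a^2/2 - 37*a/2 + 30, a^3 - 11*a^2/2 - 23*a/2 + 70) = a - 5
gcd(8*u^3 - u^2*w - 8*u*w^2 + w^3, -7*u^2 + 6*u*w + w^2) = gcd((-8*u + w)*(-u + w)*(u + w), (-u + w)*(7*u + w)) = u - w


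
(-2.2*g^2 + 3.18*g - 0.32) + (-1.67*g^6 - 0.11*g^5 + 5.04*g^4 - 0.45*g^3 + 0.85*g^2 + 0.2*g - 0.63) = -1.67*g^6 - 0.11*g^5 + 5.04*g^4 - 0.45*g^3 - 1.35*g^2 + 3.38*g - 0.95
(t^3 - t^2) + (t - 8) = t^3 - t^2 + t - 8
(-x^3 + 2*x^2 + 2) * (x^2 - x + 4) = -x^5 + 3*x^4 - 6*x^3 + 10*x^2 - 2*x + 8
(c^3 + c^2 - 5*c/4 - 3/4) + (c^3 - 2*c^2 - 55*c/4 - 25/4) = 2*c^3 - c^2 - 15*c - 7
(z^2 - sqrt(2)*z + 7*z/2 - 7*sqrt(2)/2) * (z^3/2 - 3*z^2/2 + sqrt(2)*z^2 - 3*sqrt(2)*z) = z^5/2 + z^4/4 + sqrt(2)*z^4/2 - 29*z^3/4 + sqrt(2)*z^3/4 - 21*sqrt(2)*z^2/4 - z^2 + 21*z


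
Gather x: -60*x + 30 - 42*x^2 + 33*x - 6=-42*x^2 - 27*x + 24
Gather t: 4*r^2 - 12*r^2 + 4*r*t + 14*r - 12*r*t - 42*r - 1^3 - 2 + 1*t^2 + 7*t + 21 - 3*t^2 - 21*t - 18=-8*r^2 - 28*r - 2*t^2 + t*(-8*r - 14)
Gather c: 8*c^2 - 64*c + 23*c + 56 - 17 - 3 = 8*c^2 - 41*c + 36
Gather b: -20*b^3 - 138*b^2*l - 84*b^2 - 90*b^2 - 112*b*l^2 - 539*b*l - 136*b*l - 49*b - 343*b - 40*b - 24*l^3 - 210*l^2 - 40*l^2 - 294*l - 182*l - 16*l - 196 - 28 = -20*b^3 + b^2*(-138*l - 174) + b*(-112*l^2 - 675*l - 432) - 24*l^3 - 250*l^2 - 492*l - 224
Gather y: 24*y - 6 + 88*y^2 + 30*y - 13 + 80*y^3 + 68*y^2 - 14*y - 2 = 80*y^3 + 156*y^2 + 40*y - 21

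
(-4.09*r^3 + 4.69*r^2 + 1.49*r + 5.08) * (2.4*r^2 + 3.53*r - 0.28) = -9.816*r^5 - 3.1817*r^4 + 21.2769*r^3 + 16.1385*r^2 + 17.5152*r - 1.4224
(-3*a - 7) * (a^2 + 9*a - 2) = -3*a^3 - 34*a^2 - 57*a + 14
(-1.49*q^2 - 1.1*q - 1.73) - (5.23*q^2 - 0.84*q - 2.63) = -6.72*q^2 - 0.26*q + 0.9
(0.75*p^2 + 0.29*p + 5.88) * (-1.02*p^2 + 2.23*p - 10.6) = -0.765*p^4 + 1.3767*p^3 - 13.3009*p^2 + 10.0384*p - 62.328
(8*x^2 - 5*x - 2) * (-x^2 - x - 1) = -8*x^4 - 3*x^3 - x^2 + 7*x + 2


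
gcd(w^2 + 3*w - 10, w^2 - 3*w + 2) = w - 2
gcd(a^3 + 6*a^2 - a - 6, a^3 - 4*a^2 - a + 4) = a^2 - 1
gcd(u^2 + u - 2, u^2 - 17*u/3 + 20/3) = 1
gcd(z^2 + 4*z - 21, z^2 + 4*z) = 1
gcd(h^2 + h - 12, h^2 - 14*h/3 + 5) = h - 3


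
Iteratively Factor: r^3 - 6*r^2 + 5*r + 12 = (r - 4)*(r^2 - 2*r - 3) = (r - 4)*(r - 3)*(r + 1)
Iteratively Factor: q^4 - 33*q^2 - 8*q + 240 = (q - 5)*(q^3 + 5*q^2 - 8*q - 48) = (q - 5)*(q + 4)*(q^2 + q - 12) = (q - 5)*(q - 3)*(q + 4)*(q + 4)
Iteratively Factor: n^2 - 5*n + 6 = (n - 2)*(n - 3)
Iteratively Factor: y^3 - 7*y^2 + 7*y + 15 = (y + 1)*(y^2 - 8*y + 15) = (y - 3)*(y + 1)*(y - 5)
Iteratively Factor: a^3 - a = (a + 1)*(a^2 - a) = a*(a + 1)*(a - 1)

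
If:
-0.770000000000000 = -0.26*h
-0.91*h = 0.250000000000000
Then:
No Solution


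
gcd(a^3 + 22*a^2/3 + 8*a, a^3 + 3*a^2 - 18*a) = a^2 + 6*a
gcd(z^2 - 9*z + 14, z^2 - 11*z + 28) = z - 7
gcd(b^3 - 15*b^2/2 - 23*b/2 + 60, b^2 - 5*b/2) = b - 5/2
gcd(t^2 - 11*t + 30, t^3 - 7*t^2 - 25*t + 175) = t - 5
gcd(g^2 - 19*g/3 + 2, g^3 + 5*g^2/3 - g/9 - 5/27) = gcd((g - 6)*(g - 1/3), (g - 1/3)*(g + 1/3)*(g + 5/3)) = g - 1/3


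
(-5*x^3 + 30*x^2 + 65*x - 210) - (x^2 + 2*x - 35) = -5*x^3 + 29*x^2 + 63*x - 175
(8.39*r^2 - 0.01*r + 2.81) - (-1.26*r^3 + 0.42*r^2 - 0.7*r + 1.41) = 1.26*r^3 + 7.97*r^2 + 0.69*r + 1.4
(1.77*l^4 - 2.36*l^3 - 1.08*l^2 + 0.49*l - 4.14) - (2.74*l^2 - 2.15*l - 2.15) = 1.77*l^4 - 2.36*l^3 - 3.82*l^2 + 2.64*l - 1.99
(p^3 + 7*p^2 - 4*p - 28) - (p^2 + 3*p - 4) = p^3 + 6*p^2 - 7*p - 24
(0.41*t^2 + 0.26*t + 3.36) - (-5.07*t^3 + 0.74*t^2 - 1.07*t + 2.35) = 5.07*t^3 - 0.33*t^2 + 1.33*t + 1.01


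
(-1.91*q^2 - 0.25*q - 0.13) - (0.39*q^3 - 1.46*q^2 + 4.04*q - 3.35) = -0.39*q^3 - 0.45*q^2 - 4.29*q + 3.22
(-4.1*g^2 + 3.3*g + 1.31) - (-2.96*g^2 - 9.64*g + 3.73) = -1.14*g^2 + 12.94*g - 2.42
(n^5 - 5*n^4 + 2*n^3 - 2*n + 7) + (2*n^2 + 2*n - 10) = n^5 - 5*n^4 + 2*n^3 + 2*n^2 - 3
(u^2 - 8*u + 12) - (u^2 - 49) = 61 - 8*u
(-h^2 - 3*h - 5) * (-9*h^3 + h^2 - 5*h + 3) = 9*h^5 + 26*h^4 + 47*h^3 + 7*h^2 + 16*h - 15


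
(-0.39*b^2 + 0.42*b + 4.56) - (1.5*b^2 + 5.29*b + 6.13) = -1.89*b^2 - 4.87*b - 1.57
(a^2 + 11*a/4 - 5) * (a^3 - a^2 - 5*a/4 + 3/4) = a^5 + 7*a^4/4 - 9*a^3 + 37*a^2/16 + 133*a/16 - 15/4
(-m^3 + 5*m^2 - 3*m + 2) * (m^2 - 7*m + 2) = -m^5 + 12*m^4 - 40*m^3 + 33*m^2 - 20*m + 4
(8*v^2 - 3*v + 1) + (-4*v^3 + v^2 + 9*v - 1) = -4*v^3 + 9*v^2 + 6*v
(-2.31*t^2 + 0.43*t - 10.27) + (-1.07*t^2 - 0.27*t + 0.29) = -3.38*t^2 + 0.16*t - 9.98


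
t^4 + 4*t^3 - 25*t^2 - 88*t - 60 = (t - 5)*(t + 1)*(t + 2)*(t + 6)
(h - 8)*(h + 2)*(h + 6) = h^3 - 52*h - 96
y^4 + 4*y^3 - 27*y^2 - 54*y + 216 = (y - 3)^2*(y + 4)*(y + 6)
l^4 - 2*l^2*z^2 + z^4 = (l - z)^2*(l + z)^2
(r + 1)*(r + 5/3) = r^2 + 8*r/3 + 5/3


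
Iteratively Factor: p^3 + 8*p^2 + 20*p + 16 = (p + 2)*(p^2 + 6*p + 8) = (p + 2)*(p + 4)*(p + 2)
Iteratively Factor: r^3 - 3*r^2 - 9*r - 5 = (r - 5)*(r^2 + 2*r + 1) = (r - 5)*(r + 1)*(r + 1)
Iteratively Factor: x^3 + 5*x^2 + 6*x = (x + 3)*(x^2 + 2*x) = (x + 2)*(x + 3)*(x)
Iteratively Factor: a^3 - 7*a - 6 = (a - 3)*(a^2 + 3*a + 2) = (a - 3)*(a + 1)*(a + 2)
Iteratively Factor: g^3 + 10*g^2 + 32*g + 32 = (g + 4)*(g^2 + 6*g + 8) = (g + 4)^2*(g + 2)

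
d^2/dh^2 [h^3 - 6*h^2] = 6*h - 12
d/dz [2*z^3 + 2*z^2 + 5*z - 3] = 6*z^2 + 4*z + 5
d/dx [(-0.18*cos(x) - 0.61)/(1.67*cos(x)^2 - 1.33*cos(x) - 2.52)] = (-0.3006*cos(x)^2 - 2.0374*cos(x) + 0.3577)*sin(x)/(2.7889*cos(x)^4 - 4.4422*cos(x)^3 - 6.6479*cos(x)^2 + 6.7032*cos(x) + 6.3504)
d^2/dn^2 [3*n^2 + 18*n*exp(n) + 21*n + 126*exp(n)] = 18*n*exp(n) + 162*exp(n) + 6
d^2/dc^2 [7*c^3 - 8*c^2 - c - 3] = 42*c - 16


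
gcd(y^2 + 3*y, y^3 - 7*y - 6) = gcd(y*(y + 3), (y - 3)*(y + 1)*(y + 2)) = 1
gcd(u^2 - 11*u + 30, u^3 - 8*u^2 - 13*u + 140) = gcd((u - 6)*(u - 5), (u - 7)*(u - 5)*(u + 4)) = u - 5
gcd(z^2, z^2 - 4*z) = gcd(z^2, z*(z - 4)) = z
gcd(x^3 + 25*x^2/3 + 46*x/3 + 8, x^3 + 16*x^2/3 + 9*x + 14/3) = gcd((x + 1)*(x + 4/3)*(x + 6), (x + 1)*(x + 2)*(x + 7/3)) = x + 1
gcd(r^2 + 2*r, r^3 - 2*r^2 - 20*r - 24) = r + 2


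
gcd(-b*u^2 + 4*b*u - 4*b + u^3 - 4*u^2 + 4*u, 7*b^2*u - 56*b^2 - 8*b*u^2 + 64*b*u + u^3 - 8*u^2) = -b + u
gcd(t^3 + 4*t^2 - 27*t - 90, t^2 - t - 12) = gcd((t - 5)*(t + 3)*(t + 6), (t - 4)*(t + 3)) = t + 3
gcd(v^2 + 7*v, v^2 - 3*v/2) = v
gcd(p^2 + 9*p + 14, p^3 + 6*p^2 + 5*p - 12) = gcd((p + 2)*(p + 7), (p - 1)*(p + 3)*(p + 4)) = 1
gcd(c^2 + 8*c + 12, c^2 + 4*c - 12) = c + 6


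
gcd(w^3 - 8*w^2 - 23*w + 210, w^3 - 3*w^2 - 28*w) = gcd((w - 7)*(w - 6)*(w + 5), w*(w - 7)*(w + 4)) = w - 7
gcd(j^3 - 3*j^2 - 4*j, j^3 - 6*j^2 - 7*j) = j^2 + j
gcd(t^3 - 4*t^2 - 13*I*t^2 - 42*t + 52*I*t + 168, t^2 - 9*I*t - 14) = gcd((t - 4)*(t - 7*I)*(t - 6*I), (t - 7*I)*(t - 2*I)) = t - 7*I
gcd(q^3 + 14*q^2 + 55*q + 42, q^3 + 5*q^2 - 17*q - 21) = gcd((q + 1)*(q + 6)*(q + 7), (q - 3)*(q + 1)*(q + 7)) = q^2 + 8*q + 7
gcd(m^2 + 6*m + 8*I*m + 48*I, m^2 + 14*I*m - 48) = m + 8*I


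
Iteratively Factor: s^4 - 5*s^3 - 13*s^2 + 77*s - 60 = (s + 4)*(s^3 - 9*s^2 + 23*s - 15) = (s - 5)*(s + 4)*(s^2 - 4*s + 3) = (s - 5)*(s - 1)*(s + 4)*(s - 3)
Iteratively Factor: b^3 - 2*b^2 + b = (b - 1)*(b^2 - b) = (b - 1)^2*(b)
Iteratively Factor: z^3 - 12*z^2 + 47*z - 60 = (z - 5)*(z^2 - 7*z + 12) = (z - 5)*(z - 4)*(z - 3)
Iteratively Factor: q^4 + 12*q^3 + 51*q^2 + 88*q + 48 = (q + 4)*(q^3 + 8*q^2 + 19*q + 12) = (q + 3)*(q + 4)*(q^2 + 5*q + 4) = (q + 1)*(q + 3)*(q + 4)*(q + 4)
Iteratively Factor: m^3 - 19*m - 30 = (m - 5)*(m^2 + 5*m + 6) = (m - 5)*(m + 2)*(m + 3)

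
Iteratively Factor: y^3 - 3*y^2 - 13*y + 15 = (y - 5)*(y^2 + 2*y - 3) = (y - 5)*(y + 3)*(y - 1)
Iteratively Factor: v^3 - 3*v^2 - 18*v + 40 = (v + 4)*(v^2 - 7*v + 10) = (v - 5)*(v + 4)*(v - 2)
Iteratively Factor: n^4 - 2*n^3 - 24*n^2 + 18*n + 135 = (n + 3)*(n^3 - 5*n^2 - 9*n + 45) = (n + 3)^2*(n^2 - 8*n + 15) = (n - 3)*(n + 3)^2*(n - 5)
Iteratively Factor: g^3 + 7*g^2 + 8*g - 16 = (g - 1)*(g^2 + 8*g + 16) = (g - 1)*(g + 4)*(g + 4)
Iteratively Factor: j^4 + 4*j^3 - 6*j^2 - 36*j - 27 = (j + 3)*(j^3 + j^2 - 9*j - 9) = (j + 1)*(j + 3)*(j^2 - 9) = (j + 1)*(j + 3)^2*(j - 3)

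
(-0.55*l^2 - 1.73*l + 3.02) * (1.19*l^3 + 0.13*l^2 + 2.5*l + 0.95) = -0.6545*l^5 - 2.1302*l^4 + 1.9939*l^3 - 4.4549*l^2 + 5.9065*l + 2.869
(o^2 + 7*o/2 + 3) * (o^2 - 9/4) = o^4 + 7*o^3/2 + 3*o^2/4 - 63*o/8 - 27/4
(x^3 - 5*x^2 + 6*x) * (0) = 0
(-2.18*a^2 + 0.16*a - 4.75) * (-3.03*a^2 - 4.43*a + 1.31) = 6.6054*a^4 + 9.1726*a^3 + 10.8279*a^2 + 21.2521*a - 6.2225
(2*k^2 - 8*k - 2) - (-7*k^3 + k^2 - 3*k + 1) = 7*k^3 + k^2 - 5*k - 3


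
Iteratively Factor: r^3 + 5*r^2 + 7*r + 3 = (r + 1)*(r^2 + 4*r + 3) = (r + 1)*(r + 3)*(r + 1)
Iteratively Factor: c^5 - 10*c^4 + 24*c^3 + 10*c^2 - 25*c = (c - 1)*(c^4 - 9*c^3 + 15*c^2 + 25*c) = (c - 5)*(c - 1)*(c^3 - 4*c^2 - 5*c) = (c - 5)^2*(c - 1)*(c^2 + c) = (c - 5)^2*(c - 1)*(c + 1)*(c)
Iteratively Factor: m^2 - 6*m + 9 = (m - 3)*(m - 3)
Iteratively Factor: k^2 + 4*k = (k)*(k + 4)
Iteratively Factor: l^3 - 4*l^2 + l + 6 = (l - 3)*(l^2 - l - 2) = (l - 3)*(l - 2)*(l + 1)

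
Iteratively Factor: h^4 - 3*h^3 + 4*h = (h)*(h^3 - 3*h^2 + 4) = h*(h + 1)*(h^2 - 4*h + 4) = h*(h - 2)*(h + 1)*(h - 2)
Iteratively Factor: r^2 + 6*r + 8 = (r + 2)*(r + 4)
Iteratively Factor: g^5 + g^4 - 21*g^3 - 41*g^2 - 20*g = (g)*(g^4 + g^3 - 21*g^2 - 41*g - 20) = g*(g + 1)*(g^3 - 21*g - 20) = g*(g + 1)^2*(g^2 - g - 20) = g*(g + 1)^2*(g + 4)*(g - 5)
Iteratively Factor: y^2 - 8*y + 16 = (y - 4)*(y - 4)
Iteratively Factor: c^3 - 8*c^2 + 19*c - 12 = (c - 4)*(c^2 - 4*c + 3) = (c - 4)*(c - 1)*(c - 3)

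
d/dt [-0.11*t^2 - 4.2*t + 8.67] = -0.22*t - 4.2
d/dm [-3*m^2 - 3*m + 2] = -6*m - 3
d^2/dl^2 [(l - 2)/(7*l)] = -4/(7*l^3)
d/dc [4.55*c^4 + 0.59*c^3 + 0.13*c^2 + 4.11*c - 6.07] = 18.2*c^3 + 1.77*c^2 + 0.26*c + 4.11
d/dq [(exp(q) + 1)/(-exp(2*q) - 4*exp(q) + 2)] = (2*(exp(q) + 1)*(exp(q) + 2) - exp(2*q) - 4*exp(q) + 2)*exp(q)/(exp(2*q) + 4*exp(q) - 2)^2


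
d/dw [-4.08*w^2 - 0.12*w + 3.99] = -8.16*w - 0.12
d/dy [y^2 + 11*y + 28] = 2*y + 11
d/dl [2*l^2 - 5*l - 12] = 4*l - 5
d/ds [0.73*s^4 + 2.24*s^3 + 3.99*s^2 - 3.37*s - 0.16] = 2.92*s^3 + 6.72*s^2 + 7.98*s - 3.37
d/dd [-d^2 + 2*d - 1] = 2 - 2*d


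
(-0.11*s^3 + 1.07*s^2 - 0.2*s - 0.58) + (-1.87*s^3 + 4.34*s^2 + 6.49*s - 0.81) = -1.98*s^3 + 5.41*s^2 + 6.29*s - 1.39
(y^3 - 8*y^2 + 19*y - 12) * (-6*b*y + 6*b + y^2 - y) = -6*b*y^4 + 54*b*y^3 - 162*b*y^2 + 186*b*y - 72*b + y^5 - 9*y^4 + 27*y^3 - 31*y^2 + 12*y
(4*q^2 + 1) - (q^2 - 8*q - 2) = 3*q^2 + 8*q + 3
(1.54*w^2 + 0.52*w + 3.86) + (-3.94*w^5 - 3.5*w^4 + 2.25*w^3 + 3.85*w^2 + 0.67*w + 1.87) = -3.94*w^5 - 3.5*w^4 + 2.25*w^3 + 5.39*w^2 + 1.19*w + 5.73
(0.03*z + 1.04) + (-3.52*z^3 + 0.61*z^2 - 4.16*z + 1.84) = -3.52*z^3 + 0.61*z^2 - 4.13*z + 2.88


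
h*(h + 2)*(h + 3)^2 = h^4 + 8*h^3 + 21*h^2 + 18*h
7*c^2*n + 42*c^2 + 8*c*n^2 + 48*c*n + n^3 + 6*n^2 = (c + n)*(7*c + n)*(n + 6)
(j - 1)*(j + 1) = j^2 - 1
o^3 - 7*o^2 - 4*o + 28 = (o - 7)*(o - 2)*(o + 2)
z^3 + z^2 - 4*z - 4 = (z - 2)*(z + 1)*(z + 2)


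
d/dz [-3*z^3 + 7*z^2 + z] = -9*z^2 + 14*z + 1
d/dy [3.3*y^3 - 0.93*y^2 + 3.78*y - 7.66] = 9.9*y^2 - 1.86*y + 3.78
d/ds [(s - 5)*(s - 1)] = 2*s - 6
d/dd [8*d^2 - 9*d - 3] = 16*d - 9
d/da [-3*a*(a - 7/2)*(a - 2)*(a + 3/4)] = -12*a^3 + 171*a^2/4 - 69*a/4 - 63/4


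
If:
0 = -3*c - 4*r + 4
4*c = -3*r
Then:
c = -12/7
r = 16/7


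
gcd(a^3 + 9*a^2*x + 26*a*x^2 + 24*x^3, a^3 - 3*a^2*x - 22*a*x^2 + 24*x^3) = a + 4*x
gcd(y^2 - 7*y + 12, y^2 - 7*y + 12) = y^2 - 7*y + 12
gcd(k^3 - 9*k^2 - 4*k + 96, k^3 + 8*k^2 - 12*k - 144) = k - 4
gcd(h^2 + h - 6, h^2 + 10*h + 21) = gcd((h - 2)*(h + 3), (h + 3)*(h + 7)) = h + 3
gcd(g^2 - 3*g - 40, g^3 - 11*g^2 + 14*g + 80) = g - 8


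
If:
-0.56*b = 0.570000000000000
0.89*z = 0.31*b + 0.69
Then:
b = -1.02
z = 0.42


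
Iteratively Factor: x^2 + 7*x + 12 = (x + 4)*(x + 3)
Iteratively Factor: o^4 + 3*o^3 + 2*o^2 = (o)*(o^3 + 3*o^2 + 2*o) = o*(o + 1)*(o^2 + 2*o) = o*(o + 1)*(o + 2)*(o)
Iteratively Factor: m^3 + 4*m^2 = (m)*(m^2 + 4*m) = m*(m + 4)*(m)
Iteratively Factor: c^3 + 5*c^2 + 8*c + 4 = (c + 2)*(c^2 + 3*c + 2) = (c + 1)*(c + 2)*(c + 2)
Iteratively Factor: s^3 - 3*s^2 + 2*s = (s - 1)*(s^2 - 2*s) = s*(s - 1)*(s - 2)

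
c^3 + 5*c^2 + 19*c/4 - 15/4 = (c - 1/2)*(c + 5/2)*(c + 3)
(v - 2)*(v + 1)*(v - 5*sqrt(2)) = v^3 - 5*sqrt(2)*v^2 - v^2 - 2*v + 5*sqrt(2)*v + 10*sqrt(2)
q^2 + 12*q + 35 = (q + 5)*(q + 7)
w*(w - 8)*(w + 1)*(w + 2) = w^4 - 5*w^3 - 22*w^2 - 16*w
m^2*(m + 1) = m^3 + m^2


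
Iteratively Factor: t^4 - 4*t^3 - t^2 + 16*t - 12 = (t - 1)*(t^3 - 3*t^2 - 4*t + 12) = (t - 1)*(t + 2)*(t^2 - 5*t + 6) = (t - 3)*(t - 1)*(t + 2)*(t - 2)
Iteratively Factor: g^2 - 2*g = (g)*(g - 2)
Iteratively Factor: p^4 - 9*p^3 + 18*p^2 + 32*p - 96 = (p - 3)*(p^3 - 6*p^2 + 32) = (p - 4)*(p - 3)*(p^2 - 2*p - 8) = (p - 4)^2*(p - 3)*(p + 2)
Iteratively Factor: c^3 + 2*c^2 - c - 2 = (c - 1)*(c^2 + 3*c + 2) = (c - 1)*(c + 2)*(c + 1)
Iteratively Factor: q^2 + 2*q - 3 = (q - 1)*(q + 3)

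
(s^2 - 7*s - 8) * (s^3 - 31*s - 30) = s^5 - 7*s^4 - 39*s^3 + 187*s^2 + 458*s + 240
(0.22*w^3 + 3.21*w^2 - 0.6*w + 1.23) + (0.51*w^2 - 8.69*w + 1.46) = 0.22*w^3 + 3.72*w^2 - 9.29*w + 2.69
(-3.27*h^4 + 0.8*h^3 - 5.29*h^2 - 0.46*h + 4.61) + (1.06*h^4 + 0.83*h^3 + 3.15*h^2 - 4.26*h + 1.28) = -2.21*h^4 + 1.63*h^3 - 2.14*h^2 - 4.72*h + 5.89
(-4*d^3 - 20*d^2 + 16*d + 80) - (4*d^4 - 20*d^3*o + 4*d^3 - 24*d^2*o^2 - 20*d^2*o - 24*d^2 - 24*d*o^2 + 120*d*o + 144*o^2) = -4*d^4 + 20*d^3*o - 8*d^3 + 24*d^2*o^2 + 20*d^2*o + 4*d^2 + 24*d*o^2 - 120*d*o + 16*d - 144*o^2 + 80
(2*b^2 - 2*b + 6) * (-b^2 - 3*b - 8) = -2*b^4 - 4*b^3 - 16*b^2 - 2*b - 48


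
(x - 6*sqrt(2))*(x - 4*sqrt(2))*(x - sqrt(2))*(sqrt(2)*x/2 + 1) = sqrt(2)*x^4/2 - 10*x^3 + 23*sqrt(2)*x^2 + 20*x - 48*sqrt(2)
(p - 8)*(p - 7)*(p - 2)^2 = p^4 - 19*p^3 + 120*p^2 - 284*p + 224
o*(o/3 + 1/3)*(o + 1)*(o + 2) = o^4/3 + 4*o^3/3 + 5*o^2/3 + 2*o/3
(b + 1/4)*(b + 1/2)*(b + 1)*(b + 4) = b^4 + 23*b^3/4 + 63*b^2/8 + 29*b/8 + 1/2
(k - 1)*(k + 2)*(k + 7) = k^3 + 8*k^2 + 5*k - 14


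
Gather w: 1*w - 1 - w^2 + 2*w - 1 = -w^2 + 3*w - 2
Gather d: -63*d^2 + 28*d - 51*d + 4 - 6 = -63*d^2 - 23*d - 2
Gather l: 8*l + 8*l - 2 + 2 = 16*l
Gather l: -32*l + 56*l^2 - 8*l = 56*l^2 - 40*l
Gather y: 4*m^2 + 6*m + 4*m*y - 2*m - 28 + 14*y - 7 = 4*m^2 + 4*m + y*(4*m + 14) - 35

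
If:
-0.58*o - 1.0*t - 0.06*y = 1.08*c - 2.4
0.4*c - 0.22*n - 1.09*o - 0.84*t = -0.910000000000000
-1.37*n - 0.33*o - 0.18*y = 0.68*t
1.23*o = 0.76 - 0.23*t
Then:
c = 0.914170664797669 - 0.0619179115212712*y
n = -0.134865202097046*y - 0.682541702338804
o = 0.396753595783094 - 0.00144119024428575*y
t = 0.00770723478465858*y + 1.18257859646432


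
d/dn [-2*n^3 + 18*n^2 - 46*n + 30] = -6*n^2 + 36*n - 46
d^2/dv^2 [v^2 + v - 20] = 2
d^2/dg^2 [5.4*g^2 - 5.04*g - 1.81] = 10.8000000000000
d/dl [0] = 0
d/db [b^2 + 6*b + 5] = 2*b + 6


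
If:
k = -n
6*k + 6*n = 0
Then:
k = -n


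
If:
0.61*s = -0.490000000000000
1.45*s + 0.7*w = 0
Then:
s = -0.80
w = 1.66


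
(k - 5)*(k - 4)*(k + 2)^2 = k^4 - 5*k^3 - 12*k^2 + 44*k + 80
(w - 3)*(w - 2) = w^2 - 5*w + 6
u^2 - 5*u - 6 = (u - 6)*(u + 1)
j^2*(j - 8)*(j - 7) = j^4 - 15*j^3 + 56*j^2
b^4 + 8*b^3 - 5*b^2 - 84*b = b*(b - 3)*(b + 4)*(b + 7)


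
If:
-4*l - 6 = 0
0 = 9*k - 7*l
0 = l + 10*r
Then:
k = -7/6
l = -3/2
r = 3/20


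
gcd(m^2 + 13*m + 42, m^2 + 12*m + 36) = m + 6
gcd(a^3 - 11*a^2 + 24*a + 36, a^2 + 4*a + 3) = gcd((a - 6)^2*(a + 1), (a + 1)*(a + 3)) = a + 1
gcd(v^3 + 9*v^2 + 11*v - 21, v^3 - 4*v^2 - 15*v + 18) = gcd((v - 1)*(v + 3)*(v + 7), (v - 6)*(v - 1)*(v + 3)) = v^2 + 2*v - 3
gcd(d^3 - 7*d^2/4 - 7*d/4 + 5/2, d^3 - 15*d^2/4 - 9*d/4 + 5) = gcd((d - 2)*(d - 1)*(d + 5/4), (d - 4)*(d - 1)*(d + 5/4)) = d^2 + d/4 - 5/4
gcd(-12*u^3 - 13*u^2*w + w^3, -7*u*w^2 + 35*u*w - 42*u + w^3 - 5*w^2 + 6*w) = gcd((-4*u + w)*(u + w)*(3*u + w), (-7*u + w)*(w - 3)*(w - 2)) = 1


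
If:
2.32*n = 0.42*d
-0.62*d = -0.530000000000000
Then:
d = 0.85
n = 0.15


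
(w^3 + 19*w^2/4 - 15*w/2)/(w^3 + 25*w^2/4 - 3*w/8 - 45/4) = 2*w/(2*w + 3)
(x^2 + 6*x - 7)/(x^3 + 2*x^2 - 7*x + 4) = (x + 7)/(x^2 + 3*x - 4)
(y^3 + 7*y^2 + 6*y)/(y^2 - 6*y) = (y^2 + 7*y + 6)/(y - 6)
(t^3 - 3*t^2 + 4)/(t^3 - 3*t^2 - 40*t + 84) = (t^2 - t - 2)/(t^2 - t - 42)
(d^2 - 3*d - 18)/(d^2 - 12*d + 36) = (d + 3)/(d - 6)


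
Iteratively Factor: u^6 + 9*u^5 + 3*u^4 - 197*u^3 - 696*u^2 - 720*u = (u + 3)*(u^5 + 6*u^4 - 15*u^3 - 152*u^2 - 240*u) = u*(u + 3)*(u^4 + 6*u^3 - 15*u^2 - 152*u - 240) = u*(u - 5)*(u + 3)*(u^3 + 11*u^2 + 40*u + 48) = u*(u - 5)*(u + 3)*(u + 4)*(u^2 + 7*u + 12) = u*(u - 5)*(u + 3)*(u + 4)^2*(u + 3)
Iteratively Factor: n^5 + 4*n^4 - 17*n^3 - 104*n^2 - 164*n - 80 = (n + 2)*(n^4 + 2*n^3 - 21*n^2 - 62*n - 40) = (n - 5)*(n + 2)*(n^3 + 7*n^2 + 14*n + 8) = (n - 5)*(n + 2)^2*(n^2 + 5*n + 4) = (n - 5)*(n + 2)^2*(n + 4)*(n + 1)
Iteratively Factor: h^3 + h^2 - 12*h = (h)*(h^2 + h - 12) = h*(h - 3)*(h + 4)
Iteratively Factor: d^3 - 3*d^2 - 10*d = (d)*(d^2 - 3*d - 10) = d*(d - 5)*(d + 2)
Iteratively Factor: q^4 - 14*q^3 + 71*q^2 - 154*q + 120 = (q - 3)*(q^3 - 11*q^2 + 38*q - 40) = (q - 5)*(q - 3)*(q^2 - 6*q + 8) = (q - 5)*(q - 3)*(q - 2)*(q - 4)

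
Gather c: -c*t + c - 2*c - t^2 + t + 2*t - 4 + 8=c*(-t - 1) - t^2 + 3*t + 4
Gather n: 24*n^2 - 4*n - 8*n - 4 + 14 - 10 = 24*n^2 - 12*n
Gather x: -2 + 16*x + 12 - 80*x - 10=-64*x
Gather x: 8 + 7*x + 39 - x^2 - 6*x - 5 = -x^2 + x + 42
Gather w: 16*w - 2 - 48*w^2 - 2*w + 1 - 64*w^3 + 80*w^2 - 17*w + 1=-64*w^3 + 32*w^2 - 3*w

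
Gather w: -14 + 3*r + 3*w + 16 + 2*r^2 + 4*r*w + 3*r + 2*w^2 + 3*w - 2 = 2*r^2 + 6*r + 2*w^2 + w*(4*r + 6)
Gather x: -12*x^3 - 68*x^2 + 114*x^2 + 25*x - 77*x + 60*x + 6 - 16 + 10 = -12*x^3 + 46*x^2 + 8*x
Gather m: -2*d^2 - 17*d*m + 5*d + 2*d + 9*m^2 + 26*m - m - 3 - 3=-2*d^2 + 7*d + 9*m^2 + m*(25 - 17*d) - 6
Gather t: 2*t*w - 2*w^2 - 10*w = 2*t*w - 2*w^2 - 10*w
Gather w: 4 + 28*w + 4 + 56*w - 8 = 84*w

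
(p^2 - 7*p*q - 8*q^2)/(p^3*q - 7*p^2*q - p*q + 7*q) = (p^2 - 7*p*q - 8*q^2)/(q*(p^3 - 7*p^2 - p + 7))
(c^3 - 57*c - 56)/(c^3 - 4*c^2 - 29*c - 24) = (c + 7)/(c + 3)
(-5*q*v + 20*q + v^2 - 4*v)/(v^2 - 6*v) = (-5*q*v + 20*q + v^2 - 4*v)/(v*(v - 6))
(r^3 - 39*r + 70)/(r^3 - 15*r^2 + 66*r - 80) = (r + 7)/(r - 8)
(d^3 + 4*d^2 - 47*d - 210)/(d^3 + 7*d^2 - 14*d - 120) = (d - 7)/(d - 4)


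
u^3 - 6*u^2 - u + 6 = (u - 6)*(u - 1)*(u + 1)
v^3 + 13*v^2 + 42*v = v*(v + 6)*(v + 7)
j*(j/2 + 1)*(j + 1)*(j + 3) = j^4/2 + 3*j^3 + 11*j^2/2 + 3*j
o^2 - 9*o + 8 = (o - 8)*(o - 1)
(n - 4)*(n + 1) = n^2 - 3*n - 4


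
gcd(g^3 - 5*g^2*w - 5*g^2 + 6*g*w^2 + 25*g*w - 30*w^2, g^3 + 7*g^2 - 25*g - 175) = g - 5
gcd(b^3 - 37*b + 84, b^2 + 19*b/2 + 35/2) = b + 7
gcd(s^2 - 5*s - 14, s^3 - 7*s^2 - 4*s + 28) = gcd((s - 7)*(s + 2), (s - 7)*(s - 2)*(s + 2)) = s^2 - 5*s - 14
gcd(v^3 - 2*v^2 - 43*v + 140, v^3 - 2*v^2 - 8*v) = v - 4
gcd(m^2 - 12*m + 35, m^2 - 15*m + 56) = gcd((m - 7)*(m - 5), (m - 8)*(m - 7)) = m - 7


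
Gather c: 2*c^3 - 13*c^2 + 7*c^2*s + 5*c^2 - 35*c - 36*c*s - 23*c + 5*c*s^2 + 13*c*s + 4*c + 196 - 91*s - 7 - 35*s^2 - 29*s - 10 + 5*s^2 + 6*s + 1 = 2*c^3 + c^2*(7*s - 8) + c*(5*s^2 - 23*s - 54) - 30*s^2 - 114*s + 180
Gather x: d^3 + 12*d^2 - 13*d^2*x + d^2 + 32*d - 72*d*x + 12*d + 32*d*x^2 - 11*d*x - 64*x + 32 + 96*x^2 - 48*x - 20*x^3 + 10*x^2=d^3 + 13*d^2 + 44*d - 20*x^3 + x^2*(32*d + 106) + x*(-13*d^2 - 83*d - 112) + 32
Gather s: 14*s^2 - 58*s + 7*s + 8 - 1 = 14*s^2 - 51*s + 7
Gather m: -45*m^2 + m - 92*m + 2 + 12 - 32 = -45*m^2 - 91*m - 18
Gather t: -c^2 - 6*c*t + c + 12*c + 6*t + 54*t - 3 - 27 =-c^2 + 13*c + t*(60 - 6*c) - 30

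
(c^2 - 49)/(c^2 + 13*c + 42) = (c - 7)/(c + 6)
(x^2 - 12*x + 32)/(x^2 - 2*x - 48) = (x - 4)/(x + 6)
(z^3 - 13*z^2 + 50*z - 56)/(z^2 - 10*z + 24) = (z^2 - 9*z + 14)/(z - 6)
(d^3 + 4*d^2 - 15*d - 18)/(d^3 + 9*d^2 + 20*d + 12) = (d - 3)/(d + 2)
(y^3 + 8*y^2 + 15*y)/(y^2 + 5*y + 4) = y*(y^2 + 8*y + 15)/(y^2 + 5*y + 4)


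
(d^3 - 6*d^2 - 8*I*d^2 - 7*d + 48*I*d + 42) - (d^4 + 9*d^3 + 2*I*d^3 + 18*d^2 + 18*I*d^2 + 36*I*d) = -d^4 - 8*d^3 - 2*I*d^3 - 24*d^2 - 26*I*d^2 - 7*d + 12*I*d + 42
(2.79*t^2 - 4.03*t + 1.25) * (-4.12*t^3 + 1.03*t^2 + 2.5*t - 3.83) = -11.4948*t^5 + 19.4773*t^4 - 2.3259*t^3 - 19.4732*t^2 + 18.5599*t - 4.7875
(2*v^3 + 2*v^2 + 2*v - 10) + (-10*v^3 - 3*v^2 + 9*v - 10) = -8*v^3 - v^2 + 11*v - 20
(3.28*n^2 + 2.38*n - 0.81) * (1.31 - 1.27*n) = -4.1656*n^3 + 1.2742*n^2 + 4.1465*n - 1.0611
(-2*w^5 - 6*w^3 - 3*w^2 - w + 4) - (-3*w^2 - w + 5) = -2*w^5 - 6*w^3 - 1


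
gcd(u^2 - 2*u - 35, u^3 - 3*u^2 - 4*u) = 1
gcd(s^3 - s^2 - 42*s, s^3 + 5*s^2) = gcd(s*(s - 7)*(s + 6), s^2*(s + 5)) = s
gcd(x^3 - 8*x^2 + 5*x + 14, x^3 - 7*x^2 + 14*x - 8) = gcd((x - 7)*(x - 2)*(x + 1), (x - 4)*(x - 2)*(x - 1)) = x - 2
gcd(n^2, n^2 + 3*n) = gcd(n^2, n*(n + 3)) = n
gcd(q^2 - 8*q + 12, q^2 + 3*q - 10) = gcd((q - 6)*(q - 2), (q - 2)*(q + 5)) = q - 2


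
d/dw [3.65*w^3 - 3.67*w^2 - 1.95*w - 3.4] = 10.95*w^2 - 7.34*w - 1.95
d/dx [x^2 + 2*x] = 2*x + 2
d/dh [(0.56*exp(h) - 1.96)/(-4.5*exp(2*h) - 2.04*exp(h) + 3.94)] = (2.52*exp(2*h) - 17.64*exp(h) - 1.792)*exp(h)/(20.25*exp(4*h) + 18.36*exp(3*h) - 31.2984*exp(2*h) - 16.0752*exp(h) + 15.5236)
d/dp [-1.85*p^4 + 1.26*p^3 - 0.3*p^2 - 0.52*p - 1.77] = -7.4*p^3 + 3.78*p^2 - 0.6*p - 0.52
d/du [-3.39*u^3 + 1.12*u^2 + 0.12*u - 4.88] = -10.17*u^2 + 2.24*u + 0.12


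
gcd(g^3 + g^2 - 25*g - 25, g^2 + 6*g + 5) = g^2 + 6*g + 5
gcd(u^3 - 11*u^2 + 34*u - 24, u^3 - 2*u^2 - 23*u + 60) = u - 4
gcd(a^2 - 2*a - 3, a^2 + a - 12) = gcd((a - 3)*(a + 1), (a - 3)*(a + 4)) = a - 3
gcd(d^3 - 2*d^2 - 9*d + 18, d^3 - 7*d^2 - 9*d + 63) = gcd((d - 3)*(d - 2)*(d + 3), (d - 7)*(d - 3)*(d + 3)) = d^2 - 9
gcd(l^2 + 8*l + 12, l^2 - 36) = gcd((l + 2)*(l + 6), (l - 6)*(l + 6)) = l + 6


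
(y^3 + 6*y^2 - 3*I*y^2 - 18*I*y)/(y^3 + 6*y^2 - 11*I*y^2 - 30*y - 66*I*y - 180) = y*(y - 3*I)/(y^2 - 11*I*y - 30)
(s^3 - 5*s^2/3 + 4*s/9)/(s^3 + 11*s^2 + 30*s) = (9*s^2 - 15*s + 4)/(9*(s^2 + 11*s + 30))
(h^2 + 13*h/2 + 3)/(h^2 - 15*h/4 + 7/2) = 2*(2*h^2 + 13*h + 6)/(4*h^2 - 15*h + 14)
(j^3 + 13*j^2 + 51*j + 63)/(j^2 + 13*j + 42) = (j^2 + 6*j + 9)/(j + 6)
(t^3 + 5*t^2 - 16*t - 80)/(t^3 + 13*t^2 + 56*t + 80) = (t - 4)/(t + 4)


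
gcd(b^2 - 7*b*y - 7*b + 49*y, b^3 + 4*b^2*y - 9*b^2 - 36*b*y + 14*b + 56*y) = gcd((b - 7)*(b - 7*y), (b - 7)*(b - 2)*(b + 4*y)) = b - 7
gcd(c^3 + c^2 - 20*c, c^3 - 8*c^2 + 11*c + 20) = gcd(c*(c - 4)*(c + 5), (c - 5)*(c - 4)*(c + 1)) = c - 4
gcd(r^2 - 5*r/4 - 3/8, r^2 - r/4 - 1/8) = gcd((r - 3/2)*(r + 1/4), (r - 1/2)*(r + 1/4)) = r + 1/4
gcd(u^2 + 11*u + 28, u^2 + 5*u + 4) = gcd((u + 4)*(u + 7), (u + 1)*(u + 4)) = u + 4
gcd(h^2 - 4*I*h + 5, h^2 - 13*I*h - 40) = h - 5*I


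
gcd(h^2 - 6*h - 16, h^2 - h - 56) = h - 8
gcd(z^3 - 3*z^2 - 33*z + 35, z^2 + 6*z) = 1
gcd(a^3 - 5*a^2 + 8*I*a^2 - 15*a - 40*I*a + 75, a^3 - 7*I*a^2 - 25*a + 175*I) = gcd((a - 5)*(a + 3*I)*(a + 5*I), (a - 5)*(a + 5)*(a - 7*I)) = a - 5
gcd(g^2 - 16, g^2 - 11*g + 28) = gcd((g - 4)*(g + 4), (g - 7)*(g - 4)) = g - 4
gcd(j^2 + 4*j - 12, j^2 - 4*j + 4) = j - 2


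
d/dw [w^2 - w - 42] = 2*w - 1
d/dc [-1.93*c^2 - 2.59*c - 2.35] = -3.86*c - 2.59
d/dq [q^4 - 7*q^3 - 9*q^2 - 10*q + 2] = 4*q^3 - 21*q^2 - 18*q - 10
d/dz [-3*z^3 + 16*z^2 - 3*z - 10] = -9*z^2 + 32*z - 3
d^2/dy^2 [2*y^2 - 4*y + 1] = 4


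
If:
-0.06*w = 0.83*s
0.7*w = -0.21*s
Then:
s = 0.00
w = 0.00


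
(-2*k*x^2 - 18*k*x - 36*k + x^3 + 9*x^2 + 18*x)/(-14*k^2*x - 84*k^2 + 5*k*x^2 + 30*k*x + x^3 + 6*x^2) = (x + 3)/(7*k + x)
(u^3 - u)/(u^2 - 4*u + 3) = u*(u + 1)/(u - 3)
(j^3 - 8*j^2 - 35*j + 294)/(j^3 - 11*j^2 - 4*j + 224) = (j^2 - j - 42)/(j^2 - 4*j - 32)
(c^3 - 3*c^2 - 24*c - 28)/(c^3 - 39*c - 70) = (c + 2)/(c + 5)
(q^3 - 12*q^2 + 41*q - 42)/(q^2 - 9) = (q^2 - 9*q + 14)/(q + 3)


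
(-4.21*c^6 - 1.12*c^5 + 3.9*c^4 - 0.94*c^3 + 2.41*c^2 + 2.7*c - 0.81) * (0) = 0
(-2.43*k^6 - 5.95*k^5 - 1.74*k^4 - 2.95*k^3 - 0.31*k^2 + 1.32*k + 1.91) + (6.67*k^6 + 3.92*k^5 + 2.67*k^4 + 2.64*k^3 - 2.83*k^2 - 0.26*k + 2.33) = 4.24*k^6 - 2.03*k^5 + 0.93*k^4 - 0.31*k^3 - 3.14*k^2 + 1.06*k + 4.24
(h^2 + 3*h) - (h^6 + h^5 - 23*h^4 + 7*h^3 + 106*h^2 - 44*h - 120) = -h^6 - h^5 + 23*h^4 - 7*h^3 - 105*h^2 + 47*h + 120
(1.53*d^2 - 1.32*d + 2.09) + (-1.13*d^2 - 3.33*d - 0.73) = 0.4*d^2 - 4.65*d + 1.36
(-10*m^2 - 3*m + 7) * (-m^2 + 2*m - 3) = 10*m^4 - 17*m^3 + 17*m^2 + 23*m - 21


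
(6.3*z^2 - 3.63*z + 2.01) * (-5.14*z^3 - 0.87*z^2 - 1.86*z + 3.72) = -32.382*z^5 + 13.1772*z^4 - 18.8913*z^3 + 28.4391*z^2 - 17.2422*z + 7.4772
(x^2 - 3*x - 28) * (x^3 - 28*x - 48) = x^5 - 3*x^4 - 56*x^3 + 36*x^2 + 928*x + 1344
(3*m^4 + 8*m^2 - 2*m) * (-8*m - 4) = -24*m^5 - 12*m^4 - 64*m^3 - 16*m^2 + 8*m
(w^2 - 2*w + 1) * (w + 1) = w^3 - w^2 - w + 1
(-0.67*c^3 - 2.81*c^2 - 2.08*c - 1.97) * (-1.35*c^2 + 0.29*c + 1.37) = 0.9045*c^5 + 3.5992*c^4 + 1.0752*c^3 - 1.7934*c^2 - 3.4209*c - 2.6989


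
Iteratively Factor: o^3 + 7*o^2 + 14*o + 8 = (o + 4)*(o^2 + 3*o + 2) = (o + 1)*(o + 4)*(o + 2)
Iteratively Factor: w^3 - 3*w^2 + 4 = (w - 2)*(w^2 - w - 2) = (w - 2)^2*(w + 1)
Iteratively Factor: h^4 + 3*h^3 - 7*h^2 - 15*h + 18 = (h - 1)*(h^3 + 4*h^2 - 3*h - 18) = (h - 2)*(h - 1)*(h^2 + 6*h + 9) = (h - 2)*(h - 1)*(h + 3)*(h + 3)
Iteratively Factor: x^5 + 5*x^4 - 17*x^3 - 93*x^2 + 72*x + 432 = (x + 4)*(x^4 + x^3 - 21*x^2 - 9*x + 108) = (x - 3)*(x + 4)*(x^3 + 4*x^2 - 9*x - 36) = (x - 3)^2*(x + 4)*(x^2 + 7*x + 12) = (x - 3)^2*(x + 4)^2*(x + 3)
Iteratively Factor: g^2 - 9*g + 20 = (g - 5)*(g - 4)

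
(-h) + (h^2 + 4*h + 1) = h^2 + 3*h + 1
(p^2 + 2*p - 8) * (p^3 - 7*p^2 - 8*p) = p^5 - 5*p^4 - 30*p^3 + 40*p^2 + 64*p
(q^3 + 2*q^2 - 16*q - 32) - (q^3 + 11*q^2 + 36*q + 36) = -9*q^2 - 52*q - 68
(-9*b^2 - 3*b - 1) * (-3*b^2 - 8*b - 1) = 27*b^4 + 81*b^3 + 36*b^2 + 11*b + 1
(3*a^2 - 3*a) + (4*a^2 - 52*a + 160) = 7*a^2 - 55*a + 160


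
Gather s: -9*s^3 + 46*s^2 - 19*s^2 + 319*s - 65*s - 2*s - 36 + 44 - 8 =-9*s^3 + 27*s^2 + 252*s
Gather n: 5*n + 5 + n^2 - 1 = n^2 + 5*n + 4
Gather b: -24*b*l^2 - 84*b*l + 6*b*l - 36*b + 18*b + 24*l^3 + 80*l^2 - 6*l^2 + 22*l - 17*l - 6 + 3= b*(-24*l^2 - 78*l - 18) + 24*l^3 + 74*l^2 + 5*l - 3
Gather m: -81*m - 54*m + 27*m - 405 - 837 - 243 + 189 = -108*m - 1296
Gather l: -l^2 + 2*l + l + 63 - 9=-l^2 + 3*l + 54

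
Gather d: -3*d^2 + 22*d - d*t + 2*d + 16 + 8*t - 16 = -3*d^2 + d*(24 - t) + 8*t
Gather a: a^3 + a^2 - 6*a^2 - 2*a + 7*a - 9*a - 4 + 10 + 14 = a^3 - 5*a^2 - 4*a + 20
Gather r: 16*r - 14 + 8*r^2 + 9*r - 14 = 8*r^2 + 25*r - 28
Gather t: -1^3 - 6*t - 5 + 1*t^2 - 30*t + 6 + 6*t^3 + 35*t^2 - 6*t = 6*t^3 + 36*t^2 - 42*t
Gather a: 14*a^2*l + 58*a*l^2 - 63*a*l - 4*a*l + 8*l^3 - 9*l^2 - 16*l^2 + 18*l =14*a^2*l + a*(58*l^2 - 67*l) + 8*l^3 - 25*l^2 + 18*l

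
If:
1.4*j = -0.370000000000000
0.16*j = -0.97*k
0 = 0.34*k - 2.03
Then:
No Solution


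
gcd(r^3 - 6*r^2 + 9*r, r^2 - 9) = r - 3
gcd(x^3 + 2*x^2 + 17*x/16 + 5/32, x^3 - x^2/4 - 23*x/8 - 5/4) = x^2 + 7*x/4 + 5/8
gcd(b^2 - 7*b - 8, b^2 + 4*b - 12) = 1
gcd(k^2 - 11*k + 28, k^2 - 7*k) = k - 7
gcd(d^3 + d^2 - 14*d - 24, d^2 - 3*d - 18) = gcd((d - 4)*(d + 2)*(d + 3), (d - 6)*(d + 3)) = d + 3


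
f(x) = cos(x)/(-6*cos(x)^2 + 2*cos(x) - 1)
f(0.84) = -0.29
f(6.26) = -0.20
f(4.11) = 0.14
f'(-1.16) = -0.03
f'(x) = (-12*sin(x)*cos(x) + 2*sin(x))*cos(x)/(-6*cos(x)^2 + 2*cos(x) - 1)^2 - sin(x)/(-6*cos(x)^2 + 2*cos(x) - 1) = (1 - 6*cos(x)^2)*sin(x)/(6*sin(x)^2 + 2*cos(x) - 7)^2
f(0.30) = -0.21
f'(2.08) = -0.03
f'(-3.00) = 0.01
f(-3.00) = 0.11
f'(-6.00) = -0.06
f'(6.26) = 0.00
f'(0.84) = -0.23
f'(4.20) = 0.03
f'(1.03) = -0.21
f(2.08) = 0.14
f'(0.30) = -0.06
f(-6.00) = -0.21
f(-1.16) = -0.34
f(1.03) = -0.33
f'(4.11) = 0.05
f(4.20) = 0.14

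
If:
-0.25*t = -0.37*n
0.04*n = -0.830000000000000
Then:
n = -20.75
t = -30.71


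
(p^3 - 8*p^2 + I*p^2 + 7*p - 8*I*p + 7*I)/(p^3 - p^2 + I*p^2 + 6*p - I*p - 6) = (p^2 + p*(-7 + I) - 7*I)/(p^2 + I*p + 6)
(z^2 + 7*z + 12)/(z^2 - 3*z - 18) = (z + 4)/(z - 6)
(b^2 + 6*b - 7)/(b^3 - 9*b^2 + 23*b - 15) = (b + 7)/(b^2 - 8*b + 15)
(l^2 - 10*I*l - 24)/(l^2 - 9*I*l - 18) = (l - 4*I)/(l - 3*I)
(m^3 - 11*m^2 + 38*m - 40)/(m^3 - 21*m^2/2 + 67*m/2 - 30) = 2*(m - 2)/(2*m - 3)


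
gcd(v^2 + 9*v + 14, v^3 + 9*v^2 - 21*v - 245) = v + 7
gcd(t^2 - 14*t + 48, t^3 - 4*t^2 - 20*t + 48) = t - 6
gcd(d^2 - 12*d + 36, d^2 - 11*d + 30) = d - 6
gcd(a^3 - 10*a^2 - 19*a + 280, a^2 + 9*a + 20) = a + 5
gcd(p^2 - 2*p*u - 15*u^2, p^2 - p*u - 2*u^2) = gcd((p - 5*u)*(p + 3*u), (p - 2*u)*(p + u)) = 1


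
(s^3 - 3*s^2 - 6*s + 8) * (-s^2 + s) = -s^5 + 4*s^4 + 3*s^3 - 14*s^2 + 8*s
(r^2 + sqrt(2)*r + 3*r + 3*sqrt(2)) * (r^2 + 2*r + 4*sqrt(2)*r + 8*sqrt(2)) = r^4 + 5*r^3 + 5*sqrt(2)*r^3 + 14*r^2 + 25*sqrt(2)*r^2 + 40*r + 30*sqrt(2)*r + 48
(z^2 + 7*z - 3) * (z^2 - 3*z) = z^4 + 4*z^3 - 24*z^2 + 9*z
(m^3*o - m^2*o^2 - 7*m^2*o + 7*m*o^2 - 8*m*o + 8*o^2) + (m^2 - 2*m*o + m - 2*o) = m^3*o - m^2*o^2 - 7*m^2*o + m^2 + 7*m*o^2 - 10*m*o + m + 8*o^2 - 2*o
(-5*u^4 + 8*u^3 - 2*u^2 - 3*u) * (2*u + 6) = -10*u^5 - 14*u^4 + 44*u^3 - 18*u^2 - 18*u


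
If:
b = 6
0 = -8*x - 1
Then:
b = 6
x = -1/8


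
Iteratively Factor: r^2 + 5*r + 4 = (r + 4)*(r + 1)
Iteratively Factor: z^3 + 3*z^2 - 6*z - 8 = (z + 1)*(z^2 + 2*z - 8) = (z - 2)*(z + 1)*(z + 4)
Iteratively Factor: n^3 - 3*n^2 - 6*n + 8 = (n - 1)*(n^2 - 2*n - 8) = (n - 1)*(n + 2)*(n - 4)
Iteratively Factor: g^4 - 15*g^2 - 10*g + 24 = (g + 3)*(g^3 - 3*g^2 - 6*g + 8) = (g - 4)*(g + 3)*(g^2 + g - 2) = (g - 4)*(g - 1)*(g + 3)*(g + 2)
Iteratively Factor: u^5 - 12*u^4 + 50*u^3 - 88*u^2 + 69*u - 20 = (u - 4)*(u^4 - 8*u^3 + 18*u^2 - 16*u + 5) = (u - 4)*(u - 1)*(u^3 - 7*u^2 + 11*u - 5) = (u - 5)*(u - 4)*(u - 1)*(u^2 - 2*u + 1) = (u - 5)*(u - 4)*(u - 1)^2*(u - 1)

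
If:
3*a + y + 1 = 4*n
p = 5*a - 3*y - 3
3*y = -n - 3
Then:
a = -13*y/3 - 13/3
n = -3*y - 3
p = -74*y/3 - 74/3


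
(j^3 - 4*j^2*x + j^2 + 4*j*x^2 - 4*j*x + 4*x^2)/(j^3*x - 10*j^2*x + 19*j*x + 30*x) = (j^2 - 4*j*x + 4*x^2)/(x*(j^2 - 11*j + 30))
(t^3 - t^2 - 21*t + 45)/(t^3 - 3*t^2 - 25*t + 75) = (t - 3)/(t - 5)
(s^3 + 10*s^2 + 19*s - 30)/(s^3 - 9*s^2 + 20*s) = (s^3 + 10*s^2 + 19*s - 30)/(s*(s^2 - 9*s + 20))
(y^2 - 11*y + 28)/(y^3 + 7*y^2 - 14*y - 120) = (y - 7)/(y^2 + 11*y + 30)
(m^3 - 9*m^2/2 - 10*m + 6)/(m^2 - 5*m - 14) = (m^2 - 13*m/2 + 3)/(m - 7)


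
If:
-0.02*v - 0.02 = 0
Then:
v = -1.00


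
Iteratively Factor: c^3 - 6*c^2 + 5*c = (c - 1)*(c^2 - 5*c) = (c - 5)*(c - 1)*(c)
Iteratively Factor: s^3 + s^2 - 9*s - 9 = (s + 1)*(s^2 - 9) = (s - 3)*(s + 1)*(s + 3)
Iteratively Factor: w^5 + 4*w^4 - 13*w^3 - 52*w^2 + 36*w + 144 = (w - 3)*(w^4 + 7*w^3 + 8*w^2 - 28*w - 48) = (w - 3)*(w + 3)*(w^3 + 4*w^2 - 4*w - 16) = (w - 3)*(w + 2)*(w + 3)*(w^2 + 2*w - 8) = (w - 3)*(w - 2)*(w + 2)*(w + 3)*(w + 4)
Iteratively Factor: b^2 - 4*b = (b - 4)*(b)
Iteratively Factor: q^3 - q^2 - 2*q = (q + 1)*(q^2 - 2*q) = q*(q + 1)*(q - 2)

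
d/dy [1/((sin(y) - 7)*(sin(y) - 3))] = 2*(5 - sin(y))*cos(y)/((sin(y) - 7)^2*(sin(y) - 3)^2)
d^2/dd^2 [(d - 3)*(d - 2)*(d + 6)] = 6*d + 2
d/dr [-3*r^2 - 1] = -6*r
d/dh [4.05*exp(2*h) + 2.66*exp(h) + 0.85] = (8.1*exp(h) + 2.66)*exp(h)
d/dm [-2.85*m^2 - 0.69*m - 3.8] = -5.7*m - 0.69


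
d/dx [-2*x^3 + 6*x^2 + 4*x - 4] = -6*x^2 + 12*x + 4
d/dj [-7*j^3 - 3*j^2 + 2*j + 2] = -21*j^2 - 6*j + 2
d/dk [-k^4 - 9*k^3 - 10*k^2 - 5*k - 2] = -4*k^3 - 27*k^2 - 20*k - 5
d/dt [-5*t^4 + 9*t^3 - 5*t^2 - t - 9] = -20*t^3 + 27*t^2 - 10*t - 1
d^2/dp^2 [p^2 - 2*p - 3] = 2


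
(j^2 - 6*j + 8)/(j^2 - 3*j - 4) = (j - 2)/(j + 1)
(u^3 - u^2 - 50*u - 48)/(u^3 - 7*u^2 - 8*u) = (u + 6)/u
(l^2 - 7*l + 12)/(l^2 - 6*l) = (l^2 - 7*l + 12)/(l*(l - 6))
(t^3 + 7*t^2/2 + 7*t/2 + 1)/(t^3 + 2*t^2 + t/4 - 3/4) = 2*(2*t^2 + 5*t + 2)/(4*t^2 + 4*t - 3)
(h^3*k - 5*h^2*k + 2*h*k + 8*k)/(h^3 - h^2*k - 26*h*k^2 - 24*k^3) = k*(-h^3 + 5*h^2 - 2*h - 8)/(-h^3 + h^2*k + 26*h*k^2 + 24*k^3)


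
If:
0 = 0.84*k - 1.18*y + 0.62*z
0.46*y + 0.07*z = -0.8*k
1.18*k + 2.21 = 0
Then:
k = -1.87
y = 2.23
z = 6.77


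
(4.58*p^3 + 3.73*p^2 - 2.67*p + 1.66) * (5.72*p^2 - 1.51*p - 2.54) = 26.1976*p^5 + 14.4198*p^4 - 32.5379*p^3 + 4.0527*p^2 + 4.2752*p - 4.2164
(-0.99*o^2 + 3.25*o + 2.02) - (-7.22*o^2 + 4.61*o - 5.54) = 6.23*o^2 - 1.36*o + 7.56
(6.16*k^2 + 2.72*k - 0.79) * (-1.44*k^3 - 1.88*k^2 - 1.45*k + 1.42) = -8.8704*k^5 - 15.4976*k^4 - 12.908*k^3 + 6.2884*k^2 + 5.0079*k - 1.1218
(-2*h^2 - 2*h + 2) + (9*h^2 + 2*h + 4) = 7*h^2 + 6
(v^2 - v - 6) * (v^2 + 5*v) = v^4 + 4*v^3 - 11*v^2 - 30*v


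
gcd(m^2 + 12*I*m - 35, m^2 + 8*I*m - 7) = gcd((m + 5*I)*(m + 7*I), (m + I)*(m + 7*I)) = m + 7*I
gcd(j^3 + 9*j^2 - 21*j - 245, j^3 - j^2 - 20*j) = j - 5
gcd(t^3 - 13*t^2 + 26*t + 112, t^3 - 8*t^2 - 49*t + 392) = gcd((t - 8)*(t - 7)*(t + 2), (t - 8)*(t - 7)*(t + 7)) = t^2 - 15*t + 56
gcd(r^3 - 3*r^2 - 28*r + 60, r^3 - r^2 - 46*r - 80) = r + 5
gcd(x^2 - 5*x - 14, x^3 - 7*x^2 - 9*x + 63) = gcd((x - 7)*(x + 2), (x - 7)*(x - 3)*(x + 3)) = x - 7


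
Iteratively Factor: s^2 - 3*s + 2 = (s - 1)*(s - 2)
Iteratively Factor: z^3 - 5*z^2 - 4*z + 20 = (z - 2)*(z^2 - 3*z - 10) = (z - 5)*(z - 2)*(z + 2)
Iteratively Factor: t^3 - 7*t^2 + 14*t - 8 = (t - 1)*(t^2 - 6*t + 8) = (t - 2)*(t - 1)*(t - 4)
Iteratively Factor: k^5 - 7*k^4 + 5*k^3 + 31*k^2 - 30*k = (k - 3)*(k^4 - 4*k^3 - 7*k^2 + 10*k) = (k - 5)*(k - 3)*(k^3 + k^2 - 2*k) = (k - 5)*(k - 3)*(k - 1)*(k^2 + 2*k) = k*(k - 5)*(k - 3)*(k - 1)*(k + 2)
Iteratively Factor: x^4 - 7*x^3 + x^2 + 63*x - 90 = (x - 2)*(x^3 - 5*x^2 - 9*x + 45) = (x - 2)*(x + 3)*(x^2 - 8*x + 15) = (x - 5)*(x - 2)*(x + 3)*(x - 3)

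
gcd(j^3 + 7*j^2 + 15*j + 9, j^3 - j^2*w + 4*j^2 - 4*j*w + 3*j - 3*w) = j^2 + 4*j + 3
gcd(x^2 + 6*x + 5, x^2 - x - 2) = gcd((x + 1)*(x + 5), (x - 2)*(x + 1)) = x + 1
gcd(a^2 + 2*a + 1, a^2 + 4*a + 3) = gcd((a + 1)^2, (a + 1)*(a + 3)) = a + 1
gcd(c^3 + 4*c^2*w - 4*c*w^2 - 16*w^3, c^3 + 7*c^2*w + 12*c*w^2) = c + 4*w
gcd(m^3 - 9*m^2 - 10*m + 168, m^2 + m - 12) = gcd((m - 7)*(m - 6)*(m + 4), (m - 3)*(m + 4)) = m + 4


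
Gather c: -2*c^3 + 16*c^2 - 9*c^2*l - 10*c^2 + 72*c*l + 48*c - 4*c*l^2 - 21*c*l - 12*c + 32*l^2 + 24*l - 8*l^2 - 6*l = -2*c^3 + c^2*(6 - 9*l) + c*(-4*l^2 + 51*l + 36) + 24*l^2 + 18*l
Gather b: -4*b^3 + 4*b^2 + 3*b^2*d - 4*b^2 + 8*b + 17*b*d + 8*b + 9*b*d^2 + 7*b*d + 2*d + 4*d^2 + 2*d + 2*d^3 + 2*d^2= -4*b^3 + 3*b^2*d + b*(9*d^2 + 24*d + 16) + 2*d^3 + 6*d^2 + 4*d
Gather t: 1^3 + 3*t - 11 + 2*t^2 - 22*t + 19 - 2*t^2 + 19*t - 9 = 0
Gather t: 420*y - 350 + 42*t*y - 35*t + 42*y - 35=t*(42*y - 35) + 462*y - 385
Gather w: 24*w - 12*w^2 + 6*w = -12*w^2 + 30*w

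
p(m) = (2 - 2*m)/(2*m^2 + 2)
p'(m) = -4*m*(2 - 2*m)/(2*m^2 + 2)^2 - 2/(2*m^2 + 2)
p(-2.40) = 0.50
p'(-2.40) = 0.21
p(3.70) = -0.18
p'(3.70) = 0.02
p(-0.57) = 1.18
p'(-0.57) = 0.26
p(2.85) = -0.20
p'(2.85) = 0.02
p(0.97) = 0.02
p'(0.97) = -0.53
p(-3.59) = 0.33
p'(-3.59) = 0.10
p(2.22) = -0.21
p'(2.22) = -0.01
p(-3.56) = 0.33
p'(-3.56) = 0.10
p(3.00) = -0.20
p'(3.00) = 0.02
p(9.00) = -0.10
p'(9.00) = 0.01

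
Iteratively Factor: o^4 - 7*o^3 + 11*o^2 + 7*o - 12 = (o + 1)*(o^3 - 8*o^2 + 19*o - 12) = (o - 4)*(o + 1)*(o^2 - 4*o + 3) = (o - 4)*(o - 1)*(o + 1)*(o - 3)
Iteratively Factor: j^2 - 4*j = (j)*(j - 4)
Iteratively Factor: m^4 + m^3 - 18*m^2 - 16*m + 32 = (m + 2)*(m^3 - m^2 - 16*m + 16) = (m + 2)*(m + 4)*(m^2 - 5*m + 4) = (m - 4)*(m + 2)*(m + 4)*(m - 1)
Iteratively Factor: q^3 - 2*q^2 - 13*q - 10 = (q + 2)*(q^2 - 4*q - 5) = (q - 5)*(q + 2)*(q + 1)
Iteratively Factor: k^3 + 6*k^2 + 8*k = (k)*(k^2 + 6*k + 8) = k*(k + 2)*(k + 4)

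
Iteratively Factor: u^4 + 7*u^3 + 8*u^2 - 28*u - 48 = (u + 3)*(u^3 + 4*u^2 - 4*u - 16) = (u + 3)*(u + 4)*(u^2 - 4) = (u + 2)*(u + 3)*(u + 4)*(u - 2)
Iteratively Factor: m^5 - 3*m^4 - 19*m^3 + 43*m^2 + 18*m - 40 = (m - 5)*(m^4 + 2*m^3 - 9*m^2 - 2*m + 8) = (m - 5)*(m - 1)*(m^3 + 3*m^2 - 6*m - 8) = (m - 5)*(m - 1)*(m + 1)*(m^2 + 2*m - 8) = (m - 5)*(m - 1)*(m + 1)*(m + 4)*(m - 2)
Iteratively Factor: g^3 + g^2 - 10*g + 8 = (g - 2)*(g^2 + 3*g - 4) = (g - 2)*(g + 4)*(g - 1)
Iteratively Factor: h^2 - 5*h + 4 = (h - 4)*(h - 1)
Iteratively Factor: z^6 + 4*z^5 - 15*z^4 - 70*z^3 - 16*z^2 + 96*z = (z - 1)*(z^5 + 5*z^4 - 10*z^3 - 80*z^2 - 96*z) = (z - 1)*(z + 4)*(z^4 + z^3 - 14*z^2 - 24*z) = (z - 4)*(z - 1)*(z + 4)*(z^3 + 5*z^2 + 6*z) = z*(z - 4)*(z - 1)*(z + 4)*(z^2 + 5*z + 6) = z*(z - 4)*(z - 1)*(z + 2)*(z + 4)*(z + 3)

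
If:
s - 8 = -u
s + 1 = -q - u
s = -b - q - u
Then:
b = 1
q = -9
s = 8 - u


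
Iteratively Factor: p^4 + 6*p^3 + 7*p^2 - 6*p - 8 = (p - 1)*(p^3 + 7*p^2 + 14*p + 8) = (p - 1)*(p + 4)*(p^2 + 3*p + 2) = (p - 1)*(p + 2)*(p + 4)*(p + 1)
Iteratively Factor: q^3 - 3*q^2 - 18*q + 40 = (q - 2)*(q^2 - q - 20) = (q - 5)*(q - 2)*(q + 4)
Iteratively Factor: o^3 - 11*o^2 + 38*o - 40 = (o - 5)*(o^2 - 6*o + 8) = (o - 5)*(o - 4)*(o - 2)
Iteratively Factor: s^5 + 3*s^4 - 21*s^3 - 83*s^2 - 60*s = (s + 1)*(s^4 + 2*s^3 - 23*s^2 - 60*s) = (s + 1)*(s + 4)*(s^3 - 2*s^2 - 15*s) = (s - 5)*(s + 1)*(s + 4)*(s^2 + 3*s) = s*(s - 5)*(s + 1)*(s + 4)*(s + 3)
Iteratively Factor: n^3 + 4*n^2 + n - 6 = (n + 3)*(n^2 + n - 2) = (n + 2)*(n + 3)*(n - 1)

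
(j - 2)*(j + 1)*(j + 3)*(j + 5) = j^4 + 7*j^3 + 5*j^2 - 31*j - 30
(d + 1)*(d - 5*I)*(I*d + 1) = I*d^3 + 6*d^2 + I*d^2 + 6*d - 5*I*d - 5*I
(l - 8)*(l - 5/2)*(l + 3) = l^3 - 15*l^2/2 - 23*l/2 + 60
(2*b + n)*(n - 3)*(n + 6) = 2*b*n^2 + 6*b*n - 36*b + n^3 + 3*n^2 - 18*n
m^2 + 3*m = m*(m + 3)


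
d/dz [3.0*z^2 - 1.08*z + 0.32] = 6.0*z - 1.08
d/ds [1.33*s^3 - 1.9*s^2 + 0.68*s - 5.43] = 3.99*s^2 - 3.8*s + 0.68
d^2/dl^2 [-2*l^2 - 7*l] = -4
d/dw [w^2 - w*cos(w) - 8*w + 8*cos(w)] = w*sin(w) + 2*w - 8*sin(w) - cos(w) - 8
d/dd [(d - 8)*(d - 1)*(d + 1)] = 3*d^2 - 16*d - 1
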